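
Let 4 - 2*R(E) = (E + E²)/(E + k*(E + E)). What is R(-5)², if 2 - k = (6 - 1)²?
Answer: 7744/2025 ≈ 3.8242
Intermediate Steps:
k = -23 (k = 2 - (6 - 1)² = 2 - 1*5² = 2 - 1*25 = 2 - 25 = -23)
R(E) = 2 + (E + E²)/(90*E) (R(E) = 2 - (E + E²)/(2*(E - 23*(E + E))) = 2 - (E + E²)/(2*(E - 46*E)) = 2 - (E + E²)/(2*((-45*E))) = 2 - (E + E²)*(-1/(45*E))/2 = 2 - (-1)*(E + E²)/(90*E) = 2 + (E + E²)/(90*E))
R(-5)² = (181/90 + (1/90)*(-5))² = (181/90 - 1/18)² = (88/45)² = 7744/2025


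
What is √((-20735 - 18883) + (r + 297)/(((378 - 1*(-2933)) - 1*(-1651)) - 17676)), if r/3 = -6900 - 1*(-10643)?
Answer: I*√177895269097/2119 ≈ 199.04*I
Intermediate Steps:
r = 11229 (r = 3*(-6900 - 1*(-10643)) = 3*(-6900 + 10643) = 3*3743 = 11229)
√((-20735 - 18883) + (r + 297)/(((378 - 1*(-2933)) - 1*(-1651)) - 17676)) = √((-20735 - 18883) + (11229 + 297)/(((378 - 1*(-2933)) - 1*(-1651)) - 17676)) = √(-39618 + 11526/(((378 + 2933) + 1651) - 17676)) = √(-39618 + 11526/((3311 + 1651) - 17676)) = √(-39618 + 11526/(4962 - 17676)) = √(-39618 + 11526/(-12714)) = √(-39618 + 11526*(-1/12714)) = √(-39618 - 1921/2119) = √(-83952463/2119) = I*√177895269097/2119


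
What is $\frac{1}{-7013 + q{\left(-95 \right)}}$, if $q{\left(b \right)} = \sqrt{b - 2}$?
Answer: $- \frac{7013}{49182266} - \frac{i \sqrt{97}}{49182266} \approx -0.00014259 - 2.0025 \cdot 10^{-7} i$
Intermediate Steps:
$q{\left(b \right)} = \sqrt{-2 + b}$ ($q{\left(b \right)} = \sqrt{b + \left(-25 + 23\right)} = \sqrt{b - 2} = \sqrt{-2 + b}$)
$\frac{1}{-7013 + q{\left(-95 \right)}} = \frac{1}{-7013 + \sqrt{-2 - 95}} = \frac{1}{-7013 + \sqrt{-97}} = \frac{1}{-7013 + i \sqrt{97}}$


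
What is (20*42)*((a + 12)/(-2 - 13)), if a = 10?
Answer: -1232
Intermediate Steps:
(20*42)*((a + 12)/(-2 - 13)) = (20*42)*((10 + 12)/(-2 - 13)) = 840*(22/(-15)) = 840*(22*(-1/15)) = 840*(-22/15) = -1232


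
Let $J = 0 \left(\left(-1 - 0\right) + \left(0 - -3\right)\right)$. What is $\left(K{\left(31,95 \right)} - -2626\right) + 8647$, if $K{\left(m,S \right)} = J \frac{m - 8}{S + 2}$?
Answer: $11273$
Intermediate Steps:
$J = 0$ ($J = 0 \left(\left(-1 + 0\right) + \left(0 + 3\right)\right) = 0 \left(-1 + 3\right) = 0 \cdot 2 = 0$)
$K{\left(m,S \right)} = 0$ ($K{\left(m,S \right)} = 0 \frac{m - 8}{S + 2} = 0 \frac{-8 + m}{2 + S} = 0$)
$\left(K{\left(31,95 \right)} - -2626\right) + 8647 = \left(0 - -2626\right) + 8647 = \left(0 + \left(2652 - 26\right)\right) + 8647 = \left(0 + 2626\right) + 8647 = 2626 + 8647 = 11273$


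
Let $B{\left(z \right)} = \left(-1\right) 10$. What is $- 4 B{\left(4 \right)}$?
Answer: $40$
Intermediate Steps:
$B{\left(z \right)} = -10$
$- 4 B{\left(4 \right)} = \left(-4\right) \left(-10\right) = 40$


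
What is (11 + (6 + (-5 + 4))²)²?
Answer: 1296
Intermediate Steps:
(11 + (6 + (-5 + 4))²)² = (11 + (6 - 1)²)² = (11 + 5²)² = (11 + 25)² = 36² = 1296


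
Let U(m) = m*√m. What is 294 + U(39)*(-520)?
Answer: 294 - 20280*√39 ≈ -1.2635e+5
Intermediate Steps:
U(m) = m^(3/2)
294 + U(39)*(-520) = 294 + 39^(3/2)*(-520) = 294 + (39*√39)*(-520) = 294 - 20280*√39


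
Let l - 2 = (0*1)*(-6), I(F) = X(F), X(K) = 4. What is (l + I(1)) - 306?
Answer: -300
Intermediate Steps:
I(F) = 4
l = 2 (l = 2 + (0*1)*(-6) = 2 + 0*(-6) = 2 + 0 = 2)
(l + I(1)) - 306 = (2 + 4) - 306 = 6 - 306 = -300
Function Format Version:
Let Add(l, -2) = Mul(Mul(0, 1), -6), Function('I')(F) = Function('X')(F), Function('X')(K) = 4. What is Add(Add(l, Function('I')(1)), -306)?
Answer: -300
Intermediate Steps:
Function('I')(F) = 4
l = 2 (l = Add(2, Mul(Mul(0, 1), -6)) = Add(2, Mul(0, -6)) = Add(2, 0) = 2)
Add(Add(l, Function('I')(1)), -306) = Add(Add(2, 4), -306) = Add(6, -306) = -300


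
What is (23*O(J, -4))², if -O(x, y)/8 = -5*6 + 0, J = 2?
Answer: 30470400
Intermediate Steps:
O(x, y) = 240 (O(x, y) = -8*(-5*6 + 0) = -8*(-30 + 0) = -8*(-30) = 240)
(23*O(J, -4))² = (23*240)² = 5520² = 30470400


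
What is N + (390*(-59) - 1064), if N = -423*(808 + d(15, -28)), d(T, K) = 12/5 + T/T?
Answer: -1836481/5 ≈ -3.6730e+5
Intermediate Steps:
d(T, K) = 17/5 (d(T, K) = 12*(1/5) + 1 = 12/5 + 1 = 17/5)
N = -1716111/5 (N = -423*(808 + 17/5) = -423*4057/5 = -1716111/5 ≈ -3.4322e+5)
N + (390*(-59) - 1064) = -1716111/5 + (390*(-59) - 1064) = -1716111/5 + (-23010 - 1064) = -1716111/5 - 24074 = -1836481/5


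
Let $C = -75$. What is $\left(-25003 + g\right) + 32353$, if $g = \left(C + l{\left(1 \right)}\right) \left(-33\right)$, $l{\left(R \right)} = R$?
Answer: $9792$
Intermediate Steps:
$g = 2442$ ($g = \left(-75 + 1\right) \left(-33\right) = \left(-74\right) \left(-33\right) = 2442$)
$\left(-25003 + g\right) + 32353 = \left(-25003 + 2442\right) + 32353 = -22561 + 32353 = 9792$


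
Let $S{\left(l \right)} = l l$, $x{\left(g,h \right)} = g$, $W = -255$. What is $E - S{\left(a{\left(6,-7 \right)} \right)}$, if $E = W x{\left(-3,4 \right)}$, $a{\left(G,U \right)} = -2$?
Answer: $761$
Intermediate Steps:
$S{\left(l \right)} = l^{2}$
$E = 765$ ($E = \left(-255\right) \left(-3\right) = 765$)
$E - S{\left(a{\left(6,-7 \right)} \right)} = 765 - \left(-2\right)^{2} = 765 - 4 = 761$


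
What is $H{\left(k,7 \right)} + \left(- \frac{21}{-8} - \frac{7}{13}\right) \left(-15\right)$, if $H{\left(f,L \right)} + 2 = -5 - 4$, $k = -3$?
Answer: $- \frac{4399}{104} \approx -42.298$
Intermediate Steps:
$H{\left(f,L \right)} = -11$ ($H{\left(f,L \right)} = -2 - 9 = -11$)
$H{\left(k,7 \right)} + \left(- \frac{21}{-8} - \frac{7}{13}\right) \left(-15\right) = -11 + \left(- \frac{21}{-8} - \frac{7}{13}\right) \left(-15\right) = -11 + \left(\left(-21\right) \left(- \frac{1}{8}\right) - \frac{7}{13}\right) \left(-15\right) = -11 + \left(\frac{21}{8} - \frac{7}{13}\right) \left(-15\right) = -11 + \frac{217}{104} \left(-15\right) = -11 - \frac{3255}{104} = - \frac{4399}{104}$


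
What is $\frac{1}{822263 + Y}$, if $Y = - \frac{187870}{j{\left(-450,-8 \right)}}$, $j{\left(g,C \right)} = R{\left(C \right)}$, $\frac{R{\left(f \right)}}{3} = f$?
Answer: $\frac{12}{9961091} \approx 1.2047 \cdot 10^{-6}$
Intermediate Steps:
$R{\left(f \right)} = 3 f$
$j{\left(g,C \right)} = 3 C$
$Y = \frac{93935}{12}$ ($Y = - \frac{187870}{3 \left(-8\right)} = - \frac{187870}{-24} = \left(-187870\right) \left(- \frac{1}{24}\right) = \frac{93935}{12} \approx 7827.9$)
$\frac{1}{822263 + Y} = \frac{1}{822263 + \frac{93935}{12}} = \frac{1}{\frac{9961091}{12}} = \frac{12}{9961091}$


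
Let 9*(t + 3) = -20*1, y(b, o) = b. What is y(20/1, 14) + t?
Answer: 133/9 ≈ 14.778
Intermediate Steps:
t = -47/9 (t = -3 + (-20*1)/9 = -3 + (1/9)*(-20) = -3 - 20/9 = -47/9 ≈ -5.2222)
y(20/1, 14) + t = 20/1 - 47/9 = 20*1 - 47/9 = 20 - 47/9 = 133/9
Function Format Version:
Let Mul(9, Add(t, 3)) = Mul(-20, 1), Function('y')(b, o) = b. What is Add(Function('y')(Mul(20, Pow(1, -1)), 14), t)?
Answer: Rational(133, 9) ≈ 14.778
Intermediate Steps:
t = Rational(-47, 9) (t = Add(-3, Mul(Rational(1, 9), Mul(-20, 1))) = Add(-3, Mul(Rational(1, 9), -20)) = Add(-3, Rational(-20, 9)) = Rational(-47, 9) ≈ -5.2222)
Add(Function('y')(Mul(20, Pow(1, -1)), 14), t) = Add(Mul(20, Pow(1, -1)), Rational(-47, 9)) = Add(Mul(20, 1), Rational(-47, 9)) = Add(20, Rational(-47, 9)) = Rational(133, 9)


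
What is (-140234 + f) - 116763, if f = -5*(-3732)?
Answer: -238337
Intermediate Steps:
f = 18660
(-140234 + f) - 116763 = (-140234 + 18660) - 116763 = -121574 - 116763 = -238337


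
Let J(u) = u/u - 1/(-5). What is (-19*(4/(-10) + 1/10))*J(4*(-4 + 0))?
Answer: 171/25 ≈ 6.8400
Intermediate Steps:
J(u) = 6/5 (J(u) = 1 - 1*(-⅕) = 1 + ⅕ = 6/5)
(-19*(4/(-10) + 1/10))*J(4*(-4 + 0)) = -19*(4/(-10) + 1/10)*(6/5) = -19*(4*(-⅒) + 1*(⅒))*(6/5) = -19*(-⅖ + ⅒)*(6/5) = -19*(-3/10)*(6/5) = (57/10)*(6/5) = 171/25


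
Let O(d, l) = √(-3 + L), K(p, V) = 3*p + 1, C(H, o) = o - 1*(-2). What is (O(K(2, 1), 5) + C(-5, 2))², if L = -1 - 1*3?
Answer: (4 + I*√7)² ≈ 9.0 + 21.166*I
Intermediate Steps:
L = -4 (L = -1 - 3 = -4)
C(H, o) = 2 + o (C(H, o) = o + 2 = 2 + o)
K(p, V) = 1 + 3*p
O(d, l) = I*√7 (O(d, l) = √(-3 - 4) = √(-7) = I*√7)
(O(K(2, 1), 5) + C(-5, 2))² = (I*√7 + (2 + 2))² = (I*√7 + 4)² = (4 + I*√7)²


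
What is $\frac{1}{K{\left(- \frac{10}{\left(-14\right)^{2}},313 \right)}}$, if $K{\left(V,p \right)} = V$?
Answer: $- \frac{98}{5} \approx -19.6$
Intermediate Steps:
$\frac{1}{K{\left(- \frac{10}{\left(-14\right)^{2}},313 \right)}} = \frac{1}{\left(-10\right) \frac{1}{\left(-14\right)^{2}}} = \frac{1}{\left(-10\right) \frac{1}{196}} = \frac{1}{- \frac{5}{98}} = - \frac{98}{5}$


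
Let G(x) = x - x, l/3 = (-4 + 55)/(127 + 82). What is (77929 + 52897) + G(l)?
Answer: 130826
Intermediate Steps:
l = 153/209 (l = 3*((-4 + 55)/(127 + 82)) = 3*(51/209) = 153/209 ≈ 0.73206)
G(x) = 0
(77929 + 52897) + G(l) = (77929 + 52897) + 0 = 130826 + 0 = 130826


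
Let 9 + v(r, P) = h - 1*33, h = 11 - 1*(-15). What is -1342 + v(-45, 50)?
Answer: -1358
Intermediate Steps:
h = 26 (h = 11 + 15 = 26)
v(r, P) = -16 (v(r, P) = -9 + (26 - 1*33) = -9 + (26 - 33) = -9 - 7 = -16)
-1342 + v(-45, 50) = -1342 - 16 = -1358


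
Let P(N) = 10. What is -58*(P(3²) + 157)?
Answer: -9686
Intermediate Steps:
-58*(P(3²) + 157) = -58*(10 + 157) = -58*167 = -9686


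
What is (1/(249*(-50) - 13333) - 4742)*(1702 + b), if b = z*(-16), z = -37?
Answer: -280471292178/25783 ≈ -1.0878e+7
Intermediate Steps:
b = 592 (b = -37*(-16) = 592)
(1/(249*(-50) - 13333) - 4742)*(1702 + b) = (1/(249*(-50) - 13333) - 4742)*(1702 + 592) = (1/(-12450 - 13333) - 4742)*2294 = (1/(-25783) - 4742)*2294 = (-1/25783 - 4742)*2294 = -122262987/25783*2294 = -280471292178/25783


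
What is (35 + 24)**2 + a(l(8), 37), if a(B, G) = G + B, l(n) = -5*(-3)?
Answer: 3533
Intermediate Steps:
l(n) = 15
a(B, G) = B + G
(35 + 24)**2 + a(l(8), 37) = (35 + 24)**2 + (15 + 37) = 59**2 + 52 = 3481 + 52 = 3533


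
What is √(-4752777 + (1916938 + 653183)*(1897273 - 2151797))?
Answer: I*√654162230181 ≈ 8.088e+5*I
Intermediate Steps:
√(-4752777 + (1916938 + 653183)*(1897273 - 2151797)) = √(-4752777 + 2570121*(-254524)) = √(-4752777 - 654157477404) = √(-654162230181) = I*√654162230181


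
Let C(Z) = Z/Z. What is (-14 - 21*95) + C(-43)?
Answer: -2008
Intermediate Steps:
C(Z) = 1
(-14 - 21*95) + C(-43) = (-14 - 21*95) + 1 = (-14 - 1995) + 1 = -2009 + 1 = -2008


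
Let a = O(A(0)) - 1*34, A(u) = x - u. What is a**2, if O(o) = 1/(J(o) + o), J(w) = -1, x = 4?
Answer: 10201/9 ≈ 1133.4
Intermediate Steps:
A(u) = 4 - u
O(o) = 1/(-1 + o)
a = -101/3 (a = 1/(-1 + (4 - 1*0)) - 1*34 = 1/(-1 + (4 + 0)) - 34 = 1/(-1 + 4) - 34 = 1/3 - 34 = -101/3 ≈ -33.667)
a**2 = (-101/3)**2 = 10201/9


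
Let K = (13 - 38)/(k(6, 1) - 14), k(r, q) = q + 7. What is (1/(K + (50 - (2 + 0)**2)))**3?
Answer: 216/27270901 ≈ 7.9205e-6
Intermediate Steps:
k(r, q) = 7 + q
K = 25/6 (K = (13 - 38)/((7 + 1) - 14) = -25/(8 - 14) = -25/(-6) = -25*(-1/6) = 25/6 ≈ 4.1667)
(1/(K + (50 - (2 + 0)**2)))**3 = (1/(25/6 + (50 - (2 + 0)**2)))**3 = (1/(25/6 + (50 - 1*2**2)))**3 = (1/(25/6 + (50 - 1*4)))**3 = (1/(25/6 + (50 - 4)))**3 = (1/(25/6 + 46))**3 = (1/(301/6))**3 = (6/301)**3 = 216/27270901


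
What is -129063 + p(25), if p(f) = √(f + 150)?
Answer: -129063 + 5*√7 ≈ -1.2905e+5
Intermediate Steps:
p(f) = √(150 + f)
-129063 + p(25) = -129063 + √(150 + 25) = -129063 + √175 = -129063 + 5*√7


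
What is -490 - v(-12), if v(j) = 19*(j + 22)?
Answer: -680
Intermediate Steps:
v(j) = 418 + 19*j (v(j) = 19*(22 + j) = 418 + 19*j)
-490 - v(-12) = -490 - (418 + 19*(-12)) = -490 - (418 - 228) = -490 - 1*190 = -490 - 190 = -680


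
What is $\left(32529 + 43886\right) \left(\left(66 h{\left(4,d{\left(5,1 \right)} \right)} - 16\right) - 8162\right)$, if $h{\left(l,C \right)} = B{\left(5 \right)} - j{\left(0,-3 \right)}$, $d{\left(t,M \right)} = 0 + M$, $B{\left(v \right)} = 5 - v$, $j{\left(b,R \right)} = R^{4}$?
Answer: $-1033436460$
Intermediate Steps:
$d{\left(t,M \right)} = M$
$h{\left(l,C \right)} = -81$ ($h{\left(l,C \right)} = \left(5 - 5\right) - \left(-3\right)^{4} = \left(5 - 5\right) - 81 = 0 - 81 = -81$)
$\left(32529 + 43886\right) \left(\left(66 h{\left(4,d{\left(5,1 \right)} \right)} - 16\right) - 8162\right) = \left(32529 + 43886\right) \left(\left(66 \left(-81\right) - 16\right) - 8162\right) = 76415 \left(\left(-5346 - 16\right) - 8162\right) = 76415 \left(-5362 - 8162\right) = 76415 \left(-13524\right) = -1033436460$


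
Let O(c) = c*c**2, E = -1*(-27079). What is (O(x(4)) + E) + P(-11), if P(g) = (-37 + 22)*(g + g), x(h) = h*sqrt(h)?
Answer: 27921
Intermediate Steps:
x(h) = h**(3/2)
P(g) = -30*g
E = 27079
O(c) = c**3
(O(x(4)) + E) + P(-11) = ((4**(3/2))**3 + 27079) - 30*(-11) = (8**3 + 27079) + 330 = (512 + 27079) + 330 = 27591 + 330 = 27921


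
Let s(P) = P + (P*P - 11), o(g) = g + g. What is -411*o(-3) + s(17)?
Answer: 2761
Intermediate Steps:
o(g) = 2*g
s(P) = -11 + P + P**2 (s(P) = P + (P**2 - 11) = P + (-11 + P**2) = -11 + P + P**2)
-411*o(-3) + s(17) = -822*(-3) + (-11 + 17 + 17**2) = -411*(-6) + (-11 + 17 + 289) = 2466 + 295 = 2761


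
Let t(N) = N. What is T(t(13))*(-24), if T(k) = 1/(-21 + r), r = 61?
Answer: -⅗ ≈ -0.60000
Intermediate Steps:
T(k) = 1/40 (T(k) = 1/(-21 + 61) = 1/40)
T(t(13))*(-24) = (1/40)*(-24) = -⅗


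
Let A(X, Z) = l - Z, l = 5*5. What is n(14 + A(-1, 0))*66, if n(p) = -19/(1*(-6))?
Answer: 209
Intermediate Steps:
l = 25
A(X, Z) = 25 - Z
n(p) = 19/6 (n(p) = -19/(-6) = -19*(-⅙) = 19/6)
n(14 + A(-1, 0))*66 = (19/6)*66 = 209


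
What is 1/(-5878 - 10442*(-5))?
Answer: 1/46332 ≈ 2.1583e-5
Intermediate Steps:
1/(-5878 - 10442*(-5)) = 1/(-5878 + 52210) = 1/46332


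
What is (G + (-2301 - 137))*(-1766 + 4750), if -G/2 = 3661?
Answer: -29123840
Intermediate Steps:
G = -7322 (G = -2*3661 = -7322)
(G + (-2301 - 137))*(-1766 + 4750) = (-7322 + (-2301 - 137))*(-1766 + 4750) = (-7322 - 2438)*2984 = -9760*2984 = -29123840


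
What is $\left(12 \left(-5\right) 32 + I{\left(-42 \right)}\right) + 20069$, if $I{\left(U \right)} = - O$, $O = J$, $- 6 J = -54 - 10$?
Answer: $\frac{54415}{3} \approx 18138.0$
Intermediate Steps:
$J = \frac{32}{3}$ ($J = - \frac{-54 - 10}{6} = \left(- \frac{1}{6}\right) \left(-64\right) = \frac{32}{3} \approx 10.667$)
$O = \frac{32}{3} \approx 10.667$
$I{\left(U \right)} = - \frac{32}{3}$ ($I{\left(U \right)} = \left(-1\right) \frac{32}{3} = - \frac{32}{3}$)
$\left(12 \left(-5\right) 32 + I{\left(-42 \right)}\right) + 20069 = \left(12 \left(-5\right) 32 - \frac{32}{3}\right) + 20069 = \left(\left(-60\right) 32 - \frac{32}{3}\right) + 20069 = \left(-1920 - \frac{32}{3}\right) + 20069 = - \frac{5792}{3} + 20069 = \frac{54415}{3}$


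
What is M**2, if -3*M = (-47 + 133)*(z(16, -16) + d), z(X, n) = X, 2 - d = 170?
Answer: 170877184/9 ≈ 1.8986e+7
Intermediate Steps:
d = -168 (d = 2 - 1*170 = 2 - 170 = -168)
M = 13072/3 (M = -(-47 + 133)*(16 - 168)/3 = -86*(-152)/3 = -1/3*(-13072) = 13072/3 ≈ 4357.3)
M**2 = (13072/3)**2 = 170877184/9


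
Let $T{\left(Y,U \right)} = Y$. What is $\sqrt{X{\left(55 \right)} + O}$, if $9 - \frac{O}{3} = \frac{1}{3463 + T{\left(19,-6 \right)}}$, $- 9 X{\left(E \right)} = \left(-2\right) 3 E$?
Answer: $\frac{\sqrt{6947143638}}{10446} \approx 7.9791$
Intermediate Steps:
$X{\left(E \right)} = \frac{2 E}{3}$ ($X{\left(E \right)} = - \frac{\left(-2\right) 3 E}{9} = - \frac{\left(-6\right) E}{9} = \frac{2 E}{3}$)
$O = \frac{94011}{3482}$ ($O = 27 - \frac{3}{3463 + 19} = 27 - \frac{3}{3482} = \frac{94011}{3482} \approx 26.999$)
$\sqrt{X{\left(55 \right)} + O} = \sqrt{\frac{2}{3} \cdot 55 + \frac{94011}{3482}} = \sqrt{\frac{110}{3} + \frac{94011}{3482}} = \sqrt{\frac{665053}{10446}} = \frac{\sqrt{6947143638}}{10446}$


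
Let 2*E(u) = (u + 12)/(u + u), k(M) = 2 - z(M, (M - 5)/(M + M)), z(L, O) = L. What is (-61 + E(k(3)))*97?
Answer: -24735/4 ≈ -6183.8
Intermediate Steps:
k(M) = 2 - M
E(u) = (12 + u)/(4*u) (E(u) = ((u + 12)/(u + u))/2 = ((12 + u)/((2*u)))/2 = ((12 + u)*(1/(2*u)))/2 = ((12 + u)/(2*u))/2 = (12 + u)/(4*u))
(-61 + E(k(3)))*97 = (-61 + (12 + (2 - 1*3))/(4*(2 - 1*3)))*97 = (-61 + (12 + (2 - 3))/(4*(2 - 3)))*97 = (-61 + (1/4)*(12 - 1)/(-1))*97 = (-61 + (1/4)*(-1)*11)*97 = (-61 - 11/4)*97 = -255/4*97 = -24735/4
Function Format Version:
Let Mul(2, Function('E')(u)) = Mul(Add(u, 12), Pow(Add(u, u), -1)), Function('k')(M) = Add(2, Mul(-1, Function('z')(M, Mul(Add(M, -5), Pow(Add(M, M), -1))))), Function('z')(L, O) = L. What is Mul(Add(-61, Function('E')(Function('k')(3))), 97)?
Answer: Rational(-24735, 4) ≈ -6183.8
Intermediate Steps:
Function('k')(M) = Add(2, Mul(-1, M))
Function('E')(u) = Mul(Rational(1, 4), Pow(u, -1), Add(12, u)) (Function('E')(u) = Mul(Rational(1, 2), Mul(Add(u, 12), Pow(Add(u, u), -1))) = Mul(Rational(1, 2), Mul(Add(12, u), Pow(Mul(2, u), -1))) = Mul(Rational(1, 2), Mul(Add(12, u), Mul(Rational(1, 2), Pow(u, -1)))) = Mul(Rational(1, 2), Mul(Rational(1, 2), Pow(u, -1), Add(12, u))) = Mul(Rational(1, 4), Pow(u, -1), Add(12, u)))
Mul(Add(-61, Function('E')(Function('k')(3))), 97) = Mul(Add(-61, Mul(Rational(1, 4), Pow(Add(2, Mul(-1, 3)), -1), Add(12, Add(2, Mul(-1, 3))))), 97) = Mul(Add(-61, Mul(Rational(1, 4), Pow(Add(2, -3), -1), Add(12, Add(2, -3)))), 97) = Mul(Add(-61, Mul(Rational(1, 4), Pow(-1, -1), Add(12, -1))), 97) = Mul(Add(-61, Mul(Rational(1, 4), -1, 11)), 97) = Mul(Add(-61, Rational(-11, 4)), 97) = Mul(Rational(-255, 4), 97) = Rational(-24735, 4)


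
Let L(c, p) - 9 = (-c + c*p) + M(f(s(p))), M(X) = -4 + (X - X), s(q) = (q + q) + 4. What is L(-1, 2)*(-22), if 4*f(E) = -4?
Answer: -88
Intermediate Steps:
s(q) = 4 + 2*q (s(q) = 2*q + 4 = 4 + 2*q)
f(E) = -1 (f(E) = (¼)*(-4) = -1)
M(X) = -4 (M(X) = -4 + 0 = -4)
L(c, p) = 5 - c + c*p (L(c, p) = 9 + ((-c + c*p) - 4) = 9 + (-4 - c + c*p) = 5 - c + c*p)
L(-1, 2)*(-22) = (5 - 1*(-1) - 1*2)*(-22) = (5 + 1 - 2)*(-22) = 4*(-22) = -88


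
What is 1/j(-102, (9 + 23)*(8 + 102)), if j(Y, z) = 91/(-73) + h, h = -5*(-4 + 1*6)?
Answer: -73/821 ≈ -0.088916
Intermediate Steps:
h = -10 (h = -5*(-4 + 6) = -5*2 = -10)
j(Y, z) = -821/73 (j(Y, z) = 91/(-73) - 10 = 91*(-1/73) - 10 = -91/73 - 10 = -821/73)
1/j(-102, (9 + 23)*(8 + 102)) = 1/(-821/73) = -73/821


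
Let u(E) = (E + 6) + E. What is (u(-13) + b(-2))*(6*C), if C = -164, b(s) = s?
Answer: 21648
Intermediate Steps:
u(E) = 6 + 2*E (u(E) = (6 + E) + E = 6 + 2*E)
(u(-13) + b(-2))*(6*C) = ((6 + 2*(-13)) - 2)*(6*(-164)) = ((6 - 26) - 2)*(-984) = (-20 - 2)*(-984) = -22*(-984) = 21648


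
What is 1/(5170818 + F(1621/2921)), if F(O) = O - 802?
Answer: 2921/15101618357 ≈ 1.9342e-7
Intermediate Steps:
F(O) = -802 + O
1/(5170818 + F(1621/2921)) = 1/(5170818 + (-802 + 1621/2921)) = 1/(5170818 - 2341021/2921) = 1/(15101618357/2921) = 2921/15101618357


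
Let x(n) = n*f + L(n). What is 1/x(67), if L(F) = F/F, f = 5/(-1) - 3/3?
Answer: -1/401 ≈ -0.0024938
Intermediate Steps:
f = -6 (f = 5*(-1) - 3*⅓ = -5 - 1 = -6)
L(F) = 1
x(n) = 1 - 6*n (x(n) = n*(-6) + 1 = -6*n + 1 = 1 - 6*n)
1/x(67) = 1/(1 - 6*67) = 1/(1 - 402) = 1/(-401) = -1/401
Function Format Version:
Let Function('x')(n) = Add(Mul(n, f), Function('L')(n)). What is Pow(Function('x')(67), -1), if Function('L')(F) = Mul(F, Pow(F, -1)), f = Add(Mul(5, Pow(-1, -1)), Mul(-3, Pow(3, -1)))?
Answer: Rational(-1, 401) ≈ -0.0024938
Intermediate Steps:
f = -6 (f = Add(Mul(5, -1), Mul(-3, Rational(1, 3))) = Add(-5, -1) = -6)
Function('L')(F) = 1
Function('x')(n) = Add(1, Mul(-6, n)) (Function('x')(n) = Add(Mul(n, -6), 1) = Add(Mul(-6, n), 1) = Add(1, Mul(-6, n)))
Pow(Function('x')(67), -1) = Pow(Add(1, Mul(-6, 67)), -1) = Pow(Add(1, -402), -1) = Pow(-401, -1) = Rational(-1, 401)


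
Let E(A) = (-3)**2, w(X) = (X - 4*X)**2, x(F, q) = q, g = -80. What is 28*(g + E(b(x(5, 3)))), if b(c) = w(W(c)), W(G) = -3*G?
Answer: -1988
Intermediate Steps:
w(X) = 9*X**2 (w(X) = (-3*X)**2 = 9*X**2)
b(c) = 81*c**2 (b(c) = 9*(-3*c)**2 = 9*(9*c**2) = 81*c**2)
E(A) = 9
28*(g + E(b(x(5, 3)))) = 28*(-80 + 9) = 28*(-71) = -1988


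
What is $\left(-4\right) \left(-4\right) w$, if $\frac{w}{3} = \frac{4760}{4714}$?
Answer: $\frac{114240}{2357} \approx 48.468$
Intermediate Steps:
$w = \frac{7140}{2357}$ ($w = 3 \cdot \frac{4760}{4714} = 3 \cdot 4760 \cdot \frac{1}{4714} = 3 \cdot \frac{2380}{2357} = \frac{7140}{2357} \approx 3.0293$)
$\left(-4\right) \left(-4\right) w = \left(-4\right) \left(-4\right) \frac{7140}{2357} = 16 \cdot \frac{7140}{2357} = \frac{114240}{2357}$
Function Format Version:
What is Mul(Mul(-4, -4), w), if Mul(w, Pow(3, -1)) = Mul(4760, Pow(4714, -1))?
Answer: Rational(114240, 2357) ≈ 48.468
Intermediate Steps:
w = Rational(7140, 2357) (w = Mul(3, Mul(4760, Pow(4714, -1))) = Mul(3, Mul(4760, Rational(1, 4714))) = Mul(3, Rational(2380, 2357)) = Rational(7140, 2357) ≈ 3.0293)
Mul(Mul(-4, -4), w) = Mul(Mul(-4, -4), Rational(7140, 2357)) = Mul(16, Rational(7140, 2357)) = Rational(114240, 2357)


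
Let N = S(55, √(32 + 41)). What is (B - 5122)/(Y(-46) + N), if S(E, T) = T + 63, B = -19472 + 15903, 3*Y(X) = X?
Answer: -3728439/19792 + 78219*√73/19792 ≈ -154.61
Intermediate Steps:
Y(X) = X/3
B = -3569
S(E, T) = 63 + T
N = 63 + √73 (N = 63 + √(32 + 41) = 63 + √73 ≈ 71.544)
(B - 5122)/(Y(-46) + N) = (-3569 - 5122)/((⅓)*(-46) + (63 + √73)) = -8691/(-46/3 + (63 + √73)) = -8691/(143/3 + √73)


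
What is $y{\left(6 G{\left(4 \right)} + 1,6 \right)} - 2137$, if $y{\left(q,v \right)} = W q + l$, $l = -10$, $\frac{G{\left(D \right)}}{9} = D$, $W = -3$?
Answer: $-2798$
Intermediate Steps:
$G{\left(D \right)} = 9 D$
$y{\left(q,v \right)} = -10 - 3 q$ ($y{\left(q,v \right)} = - 3 q - 10 = -10 - 3 q$)
$y{\left(6 G{\left(4 \right)} + 1,6 \right)} - 2137 = \left(-10 - 3 \left(6 \cdot 9 \cdot 4 + 1\right)\right) - 2137 = \left(-10 - 3 \left(6 \cdot 36 + 1\right)\right) - 2137 = \left(-10 - 3 \left(216 + 1\right)\right) - 2137 = \left(-10 - 651\right) - 2137 = -661 - 2137 = -2798$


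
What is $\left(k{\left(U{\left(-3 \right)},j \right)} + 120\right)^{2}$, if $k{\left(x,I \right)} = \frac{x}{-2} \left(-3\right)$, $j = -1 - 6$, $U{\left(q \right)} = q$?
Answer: $\frac{53361}{4} \approx 13340.0$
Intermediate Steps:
$j = -7$
$k{\left(x,I \right)} = \frac{3 x}{2}$ ($k{\left(x,I \right)} = - \frac{x}{2} \left(-3\right) = \frac{3 x}{2}$)
$\left(k{\left(U{\left(-3 \right)},j \right)} + 120\right)^{2} = \left(\frac{3}{2} \left(-3\right) + 120\right)^{2} = \left(- \frac{9}{2} + 120\right)^{2} = \left(\frac{231}{2}\right)^{2} = \frac{53361}{4}$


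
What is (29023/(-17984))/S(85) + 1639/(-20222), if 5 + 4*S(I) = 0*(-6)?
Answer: 275029193/227295280 ≈ 1.2100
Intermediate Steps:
S(I) = -5/4 (S(I) = -5/4 + (0*(-6))/4 = -5/4 + (1/4)*0 = -5/4 + 0 = -5/4)
(29023/(-17984))/S(85) + 1639/(-20222) = (29023/(-17984))/(-5/4) + 1639/(-20222) = (29023*(-1/17984))*(-4/5) + 1639*(-1/20222) = -29023/17984*(-4/5) - 1639/20222 = 29023/22480 - 1639/20222 = 275029193/227295280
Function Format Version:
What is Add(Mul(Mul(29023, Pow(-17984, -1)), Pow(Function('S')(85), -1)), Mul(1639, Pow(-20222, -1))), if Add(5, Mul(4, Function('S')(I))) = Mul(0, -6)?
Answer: Rational(275029193, 227295280) ≈ 1.2100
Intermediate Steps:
Function('S')(I) = Rational(-5, 4) (Function('S')(I) = Add(Rational(-5, 4), Mul(Rational(1, 4), Mul(0, -6))) = Add(Rational(-5, 4), Mul(Rational(1, 4), 0)) = Add(Rational(-5, 4), 0) = Rational(-5, 4))
Add(Mul(Mul(29023, Pow(-17984, -1)), Pow(Function('S')(85), -1)), Mul(1639, Pow(-20222, -1))) = Add(Mul(Mul(29023, Pow(-17984, -1)), Pow(Rational(-5, 4), -1)), Mul(1639, Pow(-20222, -1))) = Add(Mul(Mul(29023, Rational(-1, 17984)), Rational(-4, 5)), Mul(1639, Rational(-1, 20222))) = Add(Mul(Rational(-29023, 17984), Rational(-4, 5)), Rational(-1639, 20222)) = Add(Rational(29023, 22480), Rational(-1639, 20222)) = Rational(275029193, 227295280)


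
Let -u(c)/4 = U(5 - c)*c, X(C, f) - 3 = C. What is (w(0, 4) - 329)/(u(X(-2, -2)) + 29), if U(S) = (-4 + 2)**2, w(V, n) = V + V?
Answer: -329/13 ≈ -25.308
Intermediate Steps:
X(C, f) = 3 + C
w(V, n) = 2*V
U(S) = 4 (U(S) = (-2)**2 = 4)
u(c) = -16*c
(w(0, 4) - 329)/(u(X(-2, -2)) + 29) = (2*0 - 329)/(-16*(3 - 2) + 29) = (0 - 329)/(-16*1 + 29) = -329/(-16 + 29) = -329/13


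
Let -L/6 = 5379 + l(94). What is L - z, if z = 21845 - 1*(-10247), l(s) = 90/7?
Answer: -451102/7 ≈ -64443.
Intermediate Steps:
l(s) = 90/7 (l(s) = 90*(⅐) = 90/7)
L = -226458/7 (L = -6*(5379 + 90/7) = -6*37743/7 = -226458/7 ≈ -32351.)
z = 32092 (z = 21845 + 10247 = 32092)
L - z = -226458/7 - 1*32092 = -226458/7 - 32092 = -451102/7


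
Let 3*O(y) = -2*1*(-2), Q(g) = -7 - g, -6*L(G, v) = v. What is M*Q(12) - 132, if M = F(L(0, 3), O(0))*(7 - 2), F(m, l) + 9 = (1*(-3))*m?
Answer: 1161/2 ≈ 580.50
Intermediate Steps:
L(G, v) = -v/6
O(y) = 4/3 (O(y) = (-2*1*(-2))/3 = (-2*(-2))/3 = (⅓)*4 = 4/3)
F(m, l) = -9 - 3*m (F(m, l) = -9 + (1*(-3))*m = -9 - 3*m)
M = -75/2 (M = (-9 - (-1)*3/2)*(7 - 2) = (-9 - 3*(-½))*5 = (-9 + 3/2)*5 = -15/2*5 = -75/2 ≈ -37.500)
M*Q(12) - 132 = -75*(-7 - 1*12)/2 - 132 = -75*(-7 - 12)/2 - 132 = -75/2*(-19) - 132 = 1425/2 - 132 = 1161/2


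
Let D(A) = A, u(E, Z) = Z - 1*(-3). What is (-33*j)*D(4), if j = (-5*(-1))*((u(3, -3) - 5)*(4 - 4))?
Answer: 0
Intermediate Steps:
u(E, Z) = 3 + Z (u(E, Z) = Z + 3 = 3 + Z)
j = 0 (j = (-5*(-1))*(((3 - 3) - 5)*(4 - 4)) = 5*((0 - 5)*0) = 5*(-5*0) = 5*0 = 0)
(-33*j)*D(4) = -33*0*4 = 0*4 = 0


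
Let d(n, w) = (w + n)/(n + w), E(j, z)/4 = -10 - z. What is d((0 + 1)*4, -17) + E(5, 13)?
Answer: -91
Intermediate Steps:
E(j, z) = -40 - 4*z (E(j, z) = 4*(-10 - z) = -40 - 4*z)
d(n, w) = 1 (d(n, w) = (n + w)/(n + w) = 1)
d((0 + 1)*4, -17) + E(5, 13) = 1 + (-40 - 4*13) = 1 + (-40 - 52) = 1 - 92 = -91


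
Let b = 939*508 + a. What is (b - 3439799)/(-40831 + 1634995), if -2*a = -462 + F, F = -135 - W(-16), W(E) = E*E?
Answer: -179537/96616 ≈ -1.8583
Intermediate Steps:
W(E) = E²
F = -391 (F = -135 - 1*(-16)² = -135 - 1*256 = -135 - 256 = -391)
a = 853/2 (a = -(-462 - 391)/2 = -½*(-853) = 853/2 ≈ 426.50)
b = 954877/2 (b = 939*508 + 853/2 = 477012 + 853/2 = 954877/2 ≈ 4.7744e+5)
(b - 3439799)/(-40831 + 1634995) = (954877/2 - 3439799)/(-40831 + 1634995) = -5924721/2/1594164 = -5924721/2*1/1594164 = -179537/96616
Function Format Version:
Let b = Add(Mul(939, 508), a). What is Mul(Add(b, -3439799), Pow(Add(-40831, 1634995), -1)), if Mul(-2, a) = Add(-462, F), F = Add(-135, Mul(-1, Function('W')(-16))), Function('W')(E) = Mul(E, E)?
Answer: Rational(-179537, 96616) ≈ -1.8583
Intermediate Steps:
Function('W')(E) = Pow(E, 2)
F = -391 (F = Add(-135, Mul(-1, Pow(-16, 2))) = Add(-135, Mul(-1, 256)) = Add(-135, -256) = -391)
a = Rational(853, 2) (a = Mul(Rational(-1, 2), Add(-462, -391)) = Mul(Rational(-1, 2), -853) = Rational(853, 2) ≈ 426.50)
b = Rational(954877, 2) (b = Add(Mul(939, 508), Rational(853, 2)) = Add(477012, Rational(853, 2)) = Rational(954877, 2) ≈ 4.7744e+5)
Mul(Add(b, -3439799), Pow(Add(-40831, 1634995), -1)) = Mul(Add(Rational(954877, 2), -3439799), Pow(Add(-40831, 1634995), -1)) = Mul(Rational(-5924721, 2), Pow(1594164, -1)) = Mul(Rational(-5924721, 2), Rational(1, 1594164)) = Rational(-179537, 96616)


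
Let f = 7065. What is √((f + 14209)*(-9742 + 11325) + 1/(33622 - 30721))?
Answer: √283416759003243/2901 ≈ 5803.2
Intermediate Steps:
√((f + 14209)*(-9742 + 11325) + 1/(33622 - 30721)) = √((7065 + 14209)*(-9742 + 11325) + 1/(33622 - 30721)) = √(21274*1583 + 1/2901) = √(33676742 + 1/2901) = √(97696228543/2901) = √283416759003243/2901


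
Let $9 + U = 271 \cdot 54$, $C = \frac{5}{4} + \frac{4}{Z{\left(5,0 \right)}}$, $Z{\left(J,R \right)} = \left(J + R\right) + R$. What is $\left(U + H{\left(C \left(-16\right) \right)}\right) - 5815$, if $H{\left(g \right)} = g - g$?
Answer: $8810$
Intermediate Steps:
$Z{\left(J,R \right)} = J + 2 R$
$C = \frac{41}{20}$ ($C = \frac{5}{4} + \frac{4}{5 + 2 \cdot 0} = 5 \cdot \frac{1}{4} + \frac{4}{5 + 0} = \frac{5}{4} + \frac{4}{5} = \frac{41}{20} \approx 2.05$)
$U = 14625$ ($U = -9 + 271 \cdot 54 = -9 + 14634 = 14625$)
$H{\left(g \right)} = 0$
$\left(U + H{\left(C \left(-16\right) \right)}\right) - 5815 = \left(14625 + 0\right) - 5815 = 14625 - 5815 = 8810$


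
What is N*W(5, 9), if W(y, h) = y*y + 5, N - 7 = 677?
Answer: 20520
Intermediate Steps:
N = 684 (N = 7 + 677 = 684)
W(y, h) = 5 + y² (W(y, h) = y² + 5 = 5 + y²)
N*W(5, 9) = 684*(5 + 5²) = 684*(5 + 25) = 684*30 = 20520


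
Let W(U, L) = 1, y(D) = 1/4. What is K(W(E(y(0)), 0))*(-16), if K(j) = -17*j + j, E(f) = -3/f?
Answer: 256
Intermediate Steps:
y(D) = ¼
K(j) = -16*j
K(W(E(y(0)), 0))*(-16) = -16*1*(-16) = -16*(-16) = 256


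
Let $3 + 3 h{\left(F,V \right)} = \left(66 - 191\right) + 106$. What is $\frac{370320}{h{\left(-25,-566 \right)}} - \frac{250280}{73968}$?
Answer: $- \frac{5136312215}{101706} \approx -50502.0$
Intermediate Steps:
$h{\left(F,V \right)} = - \frac{22}{3}$ ($h{\left(F,V \right)} = -1 + \frac{\left(66 - 191\right) + 106}{3} = -1 + \frac{-125 + 106}{3} = -1 + \frac{1}{3} \left(-19\right) = -1 - \frac{19}{3} = - \frac{22}{3}$)
$\frac{370320}{h{\left(-25,-566 \right)}} - \frac{250280}{73968} = \frac{370320}{- \frac{22}{3}} - \frac{250280}{73968} = 370320 \left(- \frac{3}{22}\right) - \frac{31285}{9246} = - \frac{555480}{11} - \frac{31285}{9246} = - \frac{5136312215}{101706}$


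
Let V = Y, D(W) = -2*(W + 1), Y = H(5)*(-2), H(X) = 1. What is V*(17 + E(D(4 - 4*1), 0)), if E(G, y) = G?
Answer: -30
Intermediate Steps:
Y = -2 (Y = 1*(-2) = -2)
D(W) = -2 - 2*W (D(W) = -2*(1 + W) = -2 - 2*W)
V = -2
V*(17 + E(D(4 - 4*1), 0)) = -2*(17 + (-2 - 2*(4 - 4*1))) = -2*(17 + (-2 - 2*(4 - 4))) = -2*(17 + (-2 - 2*0)) = -2*(17 + (-2 + 0)) = -2*(17 - 2) = -2*15 = -30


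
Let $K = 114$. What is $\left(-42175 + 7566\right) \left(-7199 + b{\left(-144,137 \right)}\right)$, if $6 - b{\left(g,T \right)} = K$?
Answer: $252887963$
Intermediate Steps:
$b{\left(g,T \right)} = -108$ ($b{\left(g,T \right)} = 6 - 114 = -108$)
$\left(-42175 + 7566\right) \left(-7199 + b{\left(-144,137 \right)}\right) = \left(-42175 + 7566\right) \left(-7199 - 108\right) = \left(-34609\right) \left(-7307\right) = 252887963$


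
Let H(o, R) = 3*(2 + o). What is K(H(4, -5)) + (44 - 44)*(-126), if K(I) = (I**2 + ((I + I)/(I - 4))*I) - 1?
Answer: 2585/7 ≈ 369.29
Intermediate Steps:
H(o, R) = 6 + 3*o
K(I) = -1 + I**2 + 2*I**2/(-4 + I) (K(I) = (I**2 + ((2*I)/(-4 + I))*I) - 1 = (I**2 + (2*I/(-4 + I))*I) - 1 = (I**2 + 2*I**2/(-4 + I)) - 1 = -1 + I**2 + 2*I**2/(-4 + I))
K(H(4, -5)) + (44 - 44)*(-126) = (4 + (6 + 3*4)**3 - (6 + 3*4) - 2*(6 + 3*4)**2)/(-4 + (6 + 3*4)) + (44 - 44)*(-126) = (4 + (6 + 12)**3 - (6 + 12) - 2*(6 + 12)**2)/(-4 + (6 + 12)) + 0*(-126) = (4 + 18**3 - 1*18 - 2*18**2)/(-4 + 18) + 0 = (4 + 5832 - 18 - 2*324)/14 + 0 = (4 + 5832 - 18 - 648)/14 + 0 = (1/14)*5170 + 0 = 2585/7 + 0 = 2585/7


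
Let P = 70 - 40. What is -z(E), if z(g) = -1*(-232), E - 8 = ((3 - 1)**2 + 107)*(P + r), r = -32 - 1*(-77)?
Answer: -232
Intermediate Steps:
r = 45 (r = -32 + 77 = 45)
P = 30
E = 8333 (E = 8 + ((3 - 1)**2 + 107)*(30 + 45) = 8 + (2**2 + 107)*75 = 8 + (4 + 107)*75 = 8 + 111*75 = 8 + 8325 = 8333)
z(g) = 232
-z(E) = -1*232 = -232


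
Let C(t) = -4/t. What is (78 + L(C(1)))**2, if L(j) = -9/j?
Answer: 103041/16 ≈ 6440.1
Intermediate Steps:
(78 + L(C(1)))**2 = (78 - 9/((-4/1)))**2 = (78 - 9/((-4*1)))**2 = (78 - 9/(-4))**2 = (78 - 9*(-1/4))**2 = (78 + 9/4)**2 = (321/4)**2 = 103041/16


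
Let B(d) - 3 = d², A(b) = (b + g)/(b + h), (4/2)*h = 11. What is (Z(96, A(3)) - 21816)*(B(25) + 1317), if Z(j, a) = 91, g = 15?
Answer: -42255125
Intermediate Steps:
h = 11/2 (h = (½)*11 = 11/2 ≈ 5.5000)
A(b) = (15 + b)/(11/2 + b) (A(b) = (b + 15)/(b + 11/2) = (15 + b)/(11/2 + b))
B(d) = 3 + d²
(Z(96, A(3)) - 21816)*(B(25) + 1317) = (91 - 21816)*((3 + 25²) + 1317) = -21725*((3 + 625) + 1317) = -21725*(628 + 1317) = -21725*1945 = -42255125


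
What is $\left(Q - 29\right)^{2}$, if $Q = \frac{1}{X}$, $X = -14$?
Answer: $\frac{165649}{196} \approx 845.15$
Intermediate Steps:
$Q = - \frac{1}{14}$ ($Q = \frac{1}{-14} = - \frac{1}{14} \approx -0.071429$)
$\left(Q - 29\right)^{2} = \left(- \frac{1}{14} - 29\right)^{2} = \left(- \frac{407}{14}\right)^{2} = \frac{165649}{196}$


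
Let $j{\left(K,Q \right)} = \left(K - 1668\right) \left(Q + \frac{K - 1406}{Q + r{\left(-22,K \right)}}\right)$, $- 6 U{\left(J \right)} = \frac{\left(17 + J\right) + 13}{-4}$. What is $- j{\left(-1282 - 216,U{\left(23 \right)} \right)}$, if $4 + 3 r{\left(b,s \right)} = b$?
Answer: $\frac{2660894777}{1860} \approx 1.4306 \cdot 10^{6}$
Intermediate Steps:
$r{\left(b,s \right)} = - \frac{4}{3} + \frac{b}{3}$
$U{\left(J \right)} = \frac{5}{4} + \frac{J}{24}$ ($U{\left(J \right)} = - \frac{\left(\left(17 + J\right) + 13\right) \frac{1}{-4}}{6} = - \frac{\left(30 + J\right) \left(- \frac{1}{4}\right)}{6} = - \frac{- \frac{15}{2} - \frac{J}{4}}{6} = \frac{5}{4} + \frac{J}{24}$)
$j{\left(K,Q \right)} = \left(-1668 + K\right) \left(Q + \frac{-1406 + K}{- \frac{26}{3} + Q}\right)$ ($j{\left(K,Q \right)} = \left(K - 1668\right) \left(Q + \frac{K - 1406}{Q + \left(- \frac{4}{3} + \frac{1}{3} \left(-22\right)\right)}\right) = \left(-1668 + K\right) \left(Q + \frac{-1406 + K}{Q - \frac{26}{3}}\right) = \left(-1668 + K\right) \left(Q + \frac{-1406 + K}{- \frac{26}{3} + Q}\right)$)
$- j{\left(-1282 - 216,U{\left(23 \right)} \right)} = - \frac{7035624 - 9222 \left(-1282 - 216\right) - 5004 \left(\frac{5}{4} + \frac{1}{24} \cdot 23\right)^{2} + 3 \left(-1282 - 216\right)^{2} + 43368 \left(\frac{5}{4} + \frac{1}{24} \cdot 23\right) - 26 \left(-1282 - 216\right) \left(\frac{5}{4} + \frac{1}{24} \cdot 23\right) + 3 \left(-1282 - 216\right) \left(\frac{5}{4} + \frac{1}{24} \cdot 23\right)^{2}}{-26 + 3 \left(\frac{5}{4} + \frac{1}{24} \cdot 23\right)} = - \frac{7035624 - 9222 \left(-1282 - 216\right) - 5004 \left(\frac{5}{4} + \frac{23}{24}\right)^{2} + 3 \left(-1282 - 216\right)^{2} + 43368 \left(\frac{5}{4} + \frac{23}{24}\right) - 26 \left(-1282 - 216\right) \left(\frac{5}{4} + \frac{23}{24}\right) + 3 \left(-1282 - 216\right) \left(\frac{5}{4} + \frac{23}{24}\right)^{2}}{-26 + 3 \left(\frac{5}{4} + \frac{23}{24}\right)} = - \frac{7035624 - -13814556 - 5004 \left(\frac{53}{24}\right)^{2} + 3 \left(-1498\right)^{2} + 43368 \cdot \frac{53}{24} - \left(-38948\right) \frac{53}{24} + 3 \left(-1498\right) \left(\frac{53}{24}\right)^{2}}{-26 + 3 \cdot \frac{53}{24}} = - \frac{7035624 + 13814556 - \frac{390451}{16} + 3 \cdot 2244004 + 95771 + \frac{516061}{6} + 3 \left(-1498\right) \frac{2809}{576}}{-26 + \frac{53}{8}} = - \frac{7035624 + 13814556 - \frac{390451}{16} + 6732012 + 95771 + \frac{516061}{6} - \frac{2103941}{96}}{- \frac{155}{8}} = - \frac{\left(-8\right) 2660894777}{155 \cdot 96} = \left(-1\right) \left(- \frac{2660894777}{1860}\right) = \frac{2660894777}{1860}$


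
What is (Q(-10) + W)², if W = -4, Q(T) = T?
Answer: 196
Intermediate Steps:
(Q(-10) + W)² = (-10 - 4)² = (-14)² = 196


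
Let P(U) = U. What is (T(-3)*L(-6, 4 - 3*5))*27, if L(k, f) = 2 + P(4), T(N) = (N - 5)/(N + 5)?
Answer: -648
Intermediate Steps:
T(N) = (-5 + N)/(5 + N)
L(k, f) = 6 (L(k, f) = 2 + 4 = 6)
(T(-3)*L(-6, 4 - 3*5))*27 = (((-5 - 3)/(5 - 3))*6)*27 = ((-8/2)*6)*27 = (((½)*(-8))*6)*27 = -4*6*27 = -24*27 = -648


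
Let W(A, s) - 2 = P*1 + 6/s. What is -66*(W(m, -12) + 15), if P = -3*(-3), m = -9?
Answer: -1683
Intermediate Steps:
P = 9
W(A, s) = 11 + 6/s (W(A, s) = 2 + (9*1 + 6/s) = 2 + (9 + 6/s) = 11 + 6/s)
-66*(W(m, -12) + 15) = -66*((11 + 6/(-12)) + 15) = -66*((11 + 6*(-1/12)) + 15) = -66*((11 - ½) + 15) = -66*(21/2 + 15) = -66*51/2 = -1683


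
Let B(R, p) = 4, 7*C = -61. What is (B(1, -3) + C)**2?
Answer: 1089/49 ≈ 22.224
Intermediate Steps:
C = -61/7 (C = (1/7)*(-61) = -61/7 ≈ -8.7143)
(B(1, -3) + C)**2 = (4 - 61/7)**2 = (-33/7)**2 = 1089/49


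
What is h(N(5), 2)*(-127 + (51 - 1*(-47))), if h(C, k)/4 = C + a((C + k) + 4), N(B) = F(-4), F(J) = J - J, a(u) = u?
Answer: -696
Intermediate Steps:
F(J) = 0
N(B) = 0
h(C, k) = 16 + 4*k + 8*C (h(C, k) = 4*(C + ((C + k) + 4)) = 4*(C + (4 + C + k)) = 4*(4 + k + 2*C) = 16 + 4*k + 8*C)
h(N(5), 2)*(-127 + (51 - 1*(-47))) = (16 + 4*2 + 8*0)*(-127 + (51 - 1*(-47))) = (16 + 8 + 0)*(-127 + (51 + 47)) = 24*(-127 + 98) = 24*(-29) = -696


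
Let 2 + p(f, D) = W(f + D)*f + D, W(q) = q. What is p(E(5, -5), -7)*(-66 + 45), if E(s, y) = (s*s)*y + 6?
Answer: -314685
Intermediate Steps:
E(s, y) = 6 + y*s² (E(s, y) = s²*y + 6 = y*s² + 6 = 6 + y*s²)
p(f, D) = -2 + D + f*(D + f) (p(f, D) = -2 + ((f + D)*f + D) = -2 + ((D + f)*f + D) = -2 + (f*(D + f) + D) = -2 + (D + f*(D + f)) = -2 + D + f*(D + f))
p(E(5, -5), -7)*(-66 + 45) = (-2 - 7 + (6 - 5*5²)*(-7 + (6 - 5*5²)))*(-66 + 45) = (-2 - 7 + (6 - 5*25)*(-7 + (6 - 5*25)))*(-21) = (-2 - 7 + (6 - 125)*(-7 + (6 - 125)))*(-21) = (-2 - 7 - 119*(-7 - 119))*(-21) = (-2 - 7 - 119*(-126))*(-21) = (-2 - 7 + 14994)*(-21) = 14985*(-21) = -314685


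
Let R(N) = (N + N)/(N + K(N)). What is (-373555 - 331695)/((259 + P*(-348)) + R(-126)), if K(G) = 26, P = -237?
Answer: -8815625/1034219 ≈ -8.5239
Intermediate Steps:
R(N) = 2*N/(26 + N) (R(N) = (N + N)/(N + 26) = (2*N)/(26 + N) = 2*N/(26 + N))
(-373555 - 331695)/((259 + P*(-348)) + R(-126)) = (-373555 - 331695)/((259 - 237*(-348)) + 2*(-126)/(26 - 126)) = -705250/((259 + 82476) + 2*(-126)/(-100)) = -705250/(82735 + 2*(-126)*(-1/100)) = -705250/(82735 + 63/25) = -705250/2068438/25 = -705250*25/2068438 = -8815625/1034219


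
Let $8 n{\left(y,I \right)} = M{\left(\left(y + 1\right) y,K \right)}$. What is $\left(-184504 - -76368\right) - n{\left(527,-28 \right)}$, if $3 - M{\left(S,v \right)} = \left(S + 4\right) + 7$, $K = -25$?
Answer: $-73353$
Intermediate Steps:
$M{\left(S,v \right)} = -8 - S$ ($M{\left(S,v \right)} = 3 - \left(\left(S + 4\right) + 7\right) = 3 - \left(\left(4 + S\right) + 7\right) = 3 - \left(11 + S\right) = -8 - S$)
$n{\left(y,I \right)} = -1 - \frac{y \left(1 + y\right)}{8}$ ($n{\left(y,I \right)} = \frac{-8 - \left(y + 1\right) y}{8} = \frac{-8 - \left(1 + y\right) y}{8} = \frac{-8 - y \left(1 + y\right)}{8} = -1 - \frac{y \left(1 + y\right)}{8}$)
$\left(-184504 - -76368\right) - n{\left(527,-28 \right)} = \left(-184504 - -76368\right) - \left(-1 - \frac{527 \left(1 + 527\right)}{8}\right) = \left(-184504 + 76368\right) - \left(-1 - \frac{527}{8} \cdot 528\right) = -108136 - \left(-1 - 34782\right) = -108136 - -34783 = -108136 + 34783 = -73353$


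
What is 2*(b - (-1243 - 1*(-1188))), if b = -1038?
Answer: -1966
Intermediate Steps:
2*(b - (-1243 - 1*(-1188))) = 2*(-1038 - (-1243 - 1*(-1188))) = 2*(-1038 - (-1243 + 1188)) = 2*(-1038 - 1*(-55)) = 2*(-1038 + 55) = 2*(-983) = -1966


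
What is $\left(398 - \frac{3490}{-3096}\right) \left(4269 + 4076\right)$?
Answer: $\frac{5155949905}{1548} \approx 3.3307 \cdot 10^{6}$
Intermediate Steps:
$\left(398 - \frac{3490}{-3096}\right) \left(4269 + 4076\right) = \left(398 - - \frac{1745}{1548}\right) 8345 = \left(398 + \frac{1745}{1548}\right) 8345 = \frac{617849}{1548} \cdot 8345 = \frac{5155949905}{1548}$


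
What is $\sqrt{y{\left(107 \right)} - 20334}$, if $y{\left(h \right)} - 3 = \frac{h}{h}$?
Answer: $i \sqrt{20330} \approx 142.58 i$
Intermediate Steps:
$y{\left(h \right)} = 4$ ($y{\left(h \right)} = 3 + \frac{h}{h} = 3 + 1 = 4$)
$\sqrt{y{\left(107 \right)} - 20334} = \sqrt{4 - 20334} = \sqrt{-20330} = i \sqrt{20330}$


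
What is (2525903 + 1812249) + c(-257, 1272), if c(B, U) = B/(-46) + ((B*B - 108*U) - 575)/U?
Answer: 63457742309/14628 ≈ 4.3381e+6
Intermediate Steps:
c(B, U) = -B/46 + (-575 + B² - 108*U)/U (c(B, U) = B*(-1/46) + ((B² - 108*U) - 575)/U = -B/46 + (-575 + B² - 108*U)/U)
(2525903 + 1812249) + c(-257, 1272) = (2525903 + 1812249) + (-575 + (-257)² - 1/46*1272*(4968 - 257))/1272 = 4338152 + (-575 + 66049 - 1/46*1272*4711)/1272 = 4338152 + (-575 + 66049 - 2996196/23)/1272 = 4338152 + (1/1272)*(-1490294/23) = 4338152 - 745147/14628 = 63457742309/14628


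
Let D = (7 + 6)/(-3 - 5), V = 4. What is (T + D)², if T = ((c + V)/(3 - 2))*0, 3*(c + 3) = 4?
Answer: 169/64 ≈ 2.6406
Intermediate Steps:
c = -5/3 (c = -3 + (⅓)*4 = -3 + 4/3 = -5/3 ≈ -1.6667)
T = 0 (T = ((-5/3 + 4)/(3 - 2))*0 = ((7/3)/1)*0 = ((7/3)*1)*0 = (7/3)*0 = 0)
D = -13/8 (D = 13/(-8) = 13*(-⅛) = -13/8 ≈ -1.6250)
(T + D)² = (0 - 13/8)² = (-13/8)² = 169/64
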